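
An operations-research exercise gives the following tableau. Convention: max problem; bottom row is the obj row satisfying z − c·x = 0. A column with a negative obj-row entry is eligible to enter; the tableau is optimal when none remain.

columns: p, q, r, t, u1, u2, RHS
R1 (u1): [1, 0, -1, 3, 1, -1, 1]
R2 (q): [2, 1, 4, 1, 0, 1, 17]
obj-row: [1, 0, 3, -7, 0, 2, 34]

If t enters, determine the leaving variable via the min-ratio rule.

Column t entries and ratios — u1: 1/3 = 1/3; q: 17/1 = 17.
Smallest ratio is 1/3 in the row of u1, so u1 leaves.

u1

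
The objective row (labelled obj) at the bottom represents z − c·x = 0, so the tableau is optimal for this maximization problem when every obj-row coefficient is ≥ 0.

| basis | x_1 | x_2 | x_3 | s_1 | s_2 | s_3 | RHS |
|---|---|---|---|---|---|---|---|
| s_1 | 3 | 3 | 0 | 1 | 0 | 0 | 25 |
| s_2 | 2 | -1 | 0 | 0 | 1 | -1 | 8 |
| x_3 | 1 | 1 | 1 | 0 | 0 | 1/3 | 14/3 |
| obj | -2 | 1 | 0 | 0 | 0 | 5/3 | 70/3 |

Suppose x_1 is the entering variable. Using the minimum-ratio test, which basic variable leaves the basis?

Column x_1 entries and ratios — s_1: 25/3 = 25/3; s_2: 8/2 = 4; x_3: (14/3)/1 = 14/3.
Smallest ratio is 4 in the row of s_2, so s_2 leaves.

s_2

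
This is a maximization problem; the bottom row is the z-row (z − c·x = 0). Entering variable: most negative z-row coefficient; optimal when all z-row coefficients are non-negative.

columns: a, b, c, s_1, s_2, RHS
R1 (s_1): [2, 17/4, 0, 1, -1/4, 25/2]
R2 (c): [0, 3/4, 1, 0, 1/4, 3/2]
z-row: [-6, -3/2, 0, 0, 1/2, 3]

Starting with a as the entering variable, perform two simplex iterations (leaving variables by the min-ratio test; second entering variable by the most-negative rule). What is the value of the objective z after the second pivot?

Ratio test on column a — row 1: (25/2)/2 = 25/4; row 2: entry 0 ≤ 0. Minimum is 25/4 at row 1 (s_1 leaves); pivot element 2.
Pivot on row 1; the z-row RHS becomes 3 − (-6)·(25/4) = 81/2.
Next entering variable (most negative z-row entry -1/4): s_2.
Ratio test on column s_2 — row 1: entry -1/8 ≤ 0; row 2: (3/2)/(1/4) = 6. Minimum is 6 at row 2 (c leaves); pivot element 1/4.
After the second pivot the z-row RHS is 81/2 − (-1/4)·6 = 42.

42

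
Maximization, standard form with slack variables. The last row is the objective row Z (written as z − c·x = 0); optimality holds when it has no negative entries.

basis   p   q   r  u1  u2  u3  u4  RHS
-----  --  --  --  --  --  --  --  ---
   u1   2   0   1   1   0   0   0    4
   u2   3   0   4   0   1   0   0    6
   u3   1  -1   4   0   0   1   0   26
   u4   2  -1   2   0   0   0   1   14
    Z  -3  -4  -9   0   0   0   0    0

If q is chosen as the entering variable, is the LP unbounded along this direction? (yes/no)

yes

Every constraint-row entry in column q is ≤ 0, so increasing q is unbounded.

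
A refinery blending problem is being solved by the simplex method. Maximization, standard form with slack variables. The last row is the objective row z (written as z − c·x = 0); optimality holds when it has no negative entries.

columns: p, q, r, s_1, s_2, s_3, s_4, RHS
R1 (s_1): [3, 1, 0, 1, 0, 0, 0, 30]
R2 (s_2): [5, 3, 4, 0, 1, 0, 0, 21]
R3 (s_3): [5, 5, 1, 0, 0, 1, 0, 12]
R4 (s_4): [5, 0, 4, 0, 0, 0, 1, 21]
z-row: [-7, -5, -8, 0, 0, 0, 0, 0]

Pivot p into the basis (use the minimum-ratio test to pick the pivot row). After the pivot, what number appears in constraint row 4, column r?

Ratio test on column p — row 1: 30/3 = 10; row 2: 21/5 = 21/5; row 3: 12/5 = 12/5; row 4: 21/5 = 21/5. Minimum is 12/5 at row 3 (s_3 leaves); pivot element 5.
Divide row 3 by 5; eliminate column p from the other rows.
Row 4 update in column r: 4 − 5·(1/5) = 3.

3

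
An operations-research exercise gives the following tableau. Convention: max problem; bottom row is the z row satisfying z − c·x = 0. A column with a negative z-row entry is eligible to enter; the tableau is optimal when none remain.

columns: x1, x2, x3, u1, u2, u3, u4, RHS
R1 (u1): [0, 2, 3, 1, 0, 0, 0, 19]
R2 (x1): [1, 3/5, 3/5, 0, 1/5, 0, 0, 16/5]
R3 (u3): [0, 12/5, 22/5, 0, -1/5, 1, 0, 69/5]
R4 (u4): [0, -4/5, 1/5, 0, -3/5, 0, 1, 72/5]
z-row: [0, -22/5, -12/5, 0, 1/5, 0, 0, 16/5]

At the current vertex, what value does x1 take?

16/5

x1 is basic (row 2); its value is the RHS of that row, 16/5.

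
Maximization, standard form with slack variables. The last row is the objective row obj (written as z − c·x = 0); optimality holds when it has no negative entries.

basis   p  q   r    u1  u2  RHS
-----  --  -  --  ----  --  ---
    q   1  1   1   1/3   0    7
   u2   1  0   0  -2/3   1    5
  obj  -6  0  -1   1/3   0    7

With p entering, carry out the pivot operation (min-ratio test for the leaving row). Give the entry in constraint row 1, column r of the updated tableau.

1

Ratio test on column p — row 1: 7/1 = 7; row 2: 5/1 = 5. Minimum is 5 at row 2 (u2 leaves); pivot element 1.
Divide row 2 by 1; eliminate column p from the other rows.
Row 1 update in column r: 1 − 1·0 = 1.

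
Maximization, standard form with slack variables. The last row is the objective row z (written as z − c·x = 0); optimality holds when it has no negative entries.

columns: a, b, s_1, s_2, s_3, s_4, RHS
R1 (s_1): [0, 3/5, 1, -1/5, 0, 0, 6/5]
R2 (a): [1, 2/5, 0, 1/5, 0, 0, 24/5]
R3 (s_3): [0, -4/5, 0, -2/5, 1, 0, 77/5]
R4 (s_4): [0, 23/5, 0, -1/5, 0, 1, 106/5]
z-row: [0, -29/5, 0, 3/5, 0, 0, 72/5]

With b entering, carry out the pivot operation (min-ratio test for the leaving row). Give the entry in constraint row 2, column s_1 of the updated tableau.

Ratio test on column b — row 1: (6/5)/(3/5) = 2; row 2: (24/5)/(2/5) = 12; row 3: entry -4/5 ≤ 0; row 4: (106/5)/(23/5) = 106/23. Minimum is 2 at row 1 (s_1 leaves); pivot element 3/5.
Divide row 1 by 3/5; eliminate column b from the other rows.
Row 2 update in column s_1: 0 − (2/5)·(5/3) = -2/3.

-2/3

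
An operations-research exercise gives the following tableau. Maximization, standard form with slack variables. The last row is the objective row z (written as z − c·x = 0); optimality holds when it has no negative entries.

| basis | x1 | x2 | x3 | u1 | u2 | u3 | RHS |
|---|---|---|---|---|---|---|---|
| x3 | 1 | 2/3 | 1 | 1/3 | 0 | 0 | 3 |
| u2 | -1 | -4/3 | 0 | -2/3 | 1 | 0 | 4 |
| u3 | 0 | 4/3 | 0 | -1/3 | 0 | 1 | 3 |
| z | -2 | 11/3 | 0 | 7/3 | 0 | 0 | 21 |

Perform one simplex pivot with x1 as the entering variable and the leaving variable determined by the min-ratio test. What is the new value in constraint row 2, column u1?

Ratio test on column x1 — row 1: 3/1 = 3; row 2: entry -1 ≤ 0; row 3: entry 0 ≤ 0. Minimum is 3 at row 1 (x3 leaves); pivot element 1.
Divide row 1 by 1; eliminate column x1 from the other rows.
Row 2 update in column u1: -2/3 − (-1)·(1/3) = -1/3.

-1/3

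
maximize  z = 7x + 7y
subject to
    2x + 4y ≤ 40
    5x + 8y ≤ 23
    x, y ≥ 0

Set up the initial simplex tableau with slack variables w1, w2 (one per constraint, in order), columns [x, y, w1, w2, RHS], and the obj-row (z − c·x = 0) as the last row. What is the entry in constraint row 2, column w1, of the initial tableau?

0

Slack w1 belongs to constraint 1; its column is the unit vector e_1, so the entry in row 2 is 0.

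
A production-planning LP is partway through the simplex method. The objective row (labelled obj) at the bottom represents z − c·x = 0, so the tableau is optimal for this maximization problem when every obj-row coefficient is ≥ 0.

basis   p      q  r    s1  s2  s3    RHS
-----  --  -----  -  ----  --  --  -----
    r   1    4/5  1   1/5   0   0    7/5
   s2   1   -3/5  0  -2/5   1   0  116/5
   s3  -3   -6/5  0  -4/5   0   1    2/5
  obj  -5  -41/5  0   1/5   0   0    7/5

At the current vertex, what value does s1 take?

0

s1 is not in the basis, so in the current basic feasible solution s1 = 0.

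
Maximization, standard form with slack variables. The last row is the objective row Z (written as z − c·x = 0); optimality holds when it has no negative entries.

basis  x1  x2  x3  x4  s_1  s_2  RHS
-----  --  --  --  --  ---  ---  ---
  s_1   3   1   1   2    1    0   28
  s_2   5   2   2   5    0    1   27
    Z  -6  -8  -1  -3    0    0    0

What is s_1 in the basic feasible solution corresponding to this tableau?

s_1 is basic (row 1); its value is the RHS of that row, 28.

28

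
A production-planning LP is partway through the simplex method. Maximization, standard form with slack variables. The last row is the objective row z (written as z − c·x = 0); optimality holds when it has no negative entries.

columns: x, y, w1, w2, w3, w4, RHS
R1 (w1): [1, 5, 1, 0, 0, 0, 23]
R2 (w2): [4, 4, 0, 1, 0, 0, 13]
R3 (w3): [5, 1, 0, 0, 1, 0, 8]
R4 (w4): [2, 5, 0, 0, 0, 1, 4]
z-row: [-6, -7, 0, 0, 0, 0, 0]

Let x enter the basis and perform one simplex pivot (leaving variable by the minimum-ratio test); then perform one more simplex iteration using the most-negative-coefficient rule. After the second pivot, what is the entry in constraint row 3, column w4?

-1/23

Ratio test on column x — row 1: 23/1 = 23; row 2: 13/4 = 13/4; row 3: 8/5 = 8/5; row 4: 4/2 = 2. Minimum is 8/5 at row 3 (w3 leaves); pivot element 5.
Divide row 3 by 5; eliminate column x from the other rows.
Second iteration: most negative z-row entry is -29/5 in column y, so y enters.
Ratio test on column y — row 1: (107/5)/(24/5) = 107/24; row 2: (33/5)/(16/5) = 33/16; row 3: (8/5)/(1/5) = 8; row 4: (4/5)/(23/5) = 4/23. Minimum is 4/23 at row 4 (w4 leaves); pivot element 23/5.
Divide row 4 by 23/5; eliminate column y from the other rows.
After both pivots, the entry at constraint row 3, column w4 is -1/23.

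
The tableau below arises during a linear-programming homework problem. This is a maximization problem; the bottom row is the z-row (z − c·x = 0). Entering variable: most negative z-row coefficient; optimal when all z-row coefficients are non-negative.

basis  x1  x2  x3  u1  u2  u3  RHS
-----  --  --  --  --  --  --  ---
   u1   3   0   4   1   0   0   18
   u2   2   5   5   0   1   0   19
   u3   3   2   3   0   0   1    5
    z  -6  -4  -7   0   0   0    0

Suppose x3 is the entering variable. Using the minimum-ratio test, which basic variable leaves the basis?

Column x3 entries and ratios — u1: 18/4 = 9/2; u2: 19/5 = 19/5; u3: 5/3 = 5/3.
Smallest ratio is 5/3 in the row of u3, so u3 leaves.

u3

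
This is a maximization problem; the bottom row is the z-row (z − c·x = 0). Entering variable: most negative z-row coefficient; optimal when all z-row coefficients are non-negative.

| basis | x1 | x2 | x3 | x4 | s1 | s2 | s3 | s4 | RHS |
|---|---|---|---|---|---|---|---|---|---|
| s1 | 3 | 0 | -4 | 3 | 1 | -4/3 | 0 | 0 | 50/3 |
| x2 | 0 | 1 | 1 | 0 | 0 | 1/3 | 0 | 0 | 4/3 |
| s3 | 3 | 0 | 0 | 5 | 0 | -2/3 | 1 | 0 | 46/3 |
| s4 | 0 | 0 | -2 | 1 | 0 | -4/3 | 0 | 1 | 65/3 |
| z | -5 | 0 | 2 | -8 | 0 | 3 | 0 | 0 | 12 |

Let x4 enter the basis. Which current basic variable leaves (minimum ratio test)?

s3

Column x4 entries and ratios — s1: (50/3)/3 = 50/9; x2: 0 ≤ 0, skip; s3: (46/3)/5 = 46/15; s4: (65/3)/1 = 65/3.
Smallest ratio is 46/15 in the row of s3, so s3 leaves.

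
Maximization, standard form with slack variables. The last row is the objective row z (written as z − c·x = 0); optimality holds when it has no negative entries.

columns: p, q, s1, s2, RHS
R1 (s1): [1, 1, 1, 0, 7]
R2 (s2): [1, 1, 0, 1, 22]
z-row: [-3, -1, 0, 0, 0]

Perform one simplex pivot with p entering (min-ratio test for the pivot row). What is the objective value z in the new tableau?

21

Ratio test on column p — row 1: 7/1 = 7; row 2: 22/1 = 22. Minimum is 7 at row 1 (s1 leaves); pivot element 1.
Pivot on row 1; the z-row RHS becomes 0 − (-3)·7 = 21.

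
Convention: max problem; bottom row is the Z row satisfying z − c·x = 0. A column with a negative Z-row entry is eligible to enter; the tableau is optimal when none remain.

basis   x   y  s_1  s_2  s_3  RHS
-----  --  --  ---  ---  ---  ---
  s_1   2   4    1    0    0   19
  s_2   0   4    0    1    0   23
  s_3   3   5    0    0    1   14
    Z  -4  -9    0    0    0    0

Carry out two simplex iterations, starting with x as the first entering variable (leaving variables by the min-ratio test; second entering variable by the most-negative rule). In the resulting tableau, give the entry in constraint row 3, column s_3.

Ratio test on column x — row 1: 19/2 = 19/2; row 2: entry 0 ≤ 0; row 3: 14/3 = 14/3. Minimum is 14/3 at row 3 (s_3 leaves); pivot element 3.
Divide row 3 by 3; eliminate column x from the other rows.
Second iteration: most negative Z-row entry is -7/3 in column y, so y enters.
Ratio test on column y — row 1: (29/3)/(2/3) = 29/2; row 2: 23/4 = 23/4; row 3: (14/3)/(5/3) = 14/5. Minimum is 14/5 at row 3 (x leaves); pivot element 5/3.
Divide row 3 by 5/3; eliminate column y from the other rows.
After both pivots, the entry at constraint row 3, column s_3 is 1/5.

1/5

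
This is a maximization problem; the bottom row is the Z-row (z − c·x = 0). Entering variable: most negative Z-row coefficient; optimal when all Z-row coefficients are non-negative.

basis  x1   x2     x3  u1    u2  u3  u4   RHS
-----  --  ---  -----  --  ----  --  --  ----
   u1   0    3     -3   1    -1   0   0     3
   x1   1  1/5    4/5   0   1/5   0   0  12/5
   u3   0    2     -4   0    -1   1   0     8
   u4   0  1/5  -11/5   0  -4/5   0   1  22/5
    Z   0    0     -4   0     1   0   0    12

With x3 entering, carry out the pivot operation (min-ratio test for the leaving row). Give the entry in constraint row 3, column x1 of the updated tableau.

5

Ratio test on column x3 — row 1: entry -3 ≤ 0; row 2: (12/5)/(4/5) = 3; row 3: entry -4 ≤ 0; row 4: entry -11/5 ≤ 0. Minimum is 3 at row 2 (x1 leaves); pivot element 4/5.
Divide row 2 by 4/5; eliminate column x3 from the other rows.
Row 3 update in column x1: 0 − (-4)·(5/4) = 5.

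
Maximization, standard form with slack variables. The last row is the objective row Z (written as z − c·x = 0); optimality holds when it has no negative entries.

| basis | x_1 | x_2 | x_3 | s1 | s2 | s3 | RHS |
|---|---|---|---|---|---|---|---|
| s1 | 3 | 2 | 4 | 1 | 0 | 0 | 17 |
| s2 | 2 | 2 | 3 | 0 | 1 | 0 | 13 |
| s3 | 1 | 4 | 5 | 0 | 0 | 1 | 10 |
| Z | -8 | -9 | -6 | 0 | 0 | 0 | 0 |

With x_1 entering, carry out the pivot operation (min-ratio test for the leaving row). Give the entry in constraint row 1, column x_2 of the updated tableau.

2/3

Ratio test on column x_1 — row 1: 17/3 = 17/3; row 2: 13/2 = 13/2; row 3: 10/1 = 10. Minimum is 17/3 at row 1 (s1 leaves); pivot element 3.
Divide row 1 by 3; eliminate column x_1 from the other rows.
In the new row 1, the x_2 entry is the old entry divided by the pivot: 2/3 = 2/3.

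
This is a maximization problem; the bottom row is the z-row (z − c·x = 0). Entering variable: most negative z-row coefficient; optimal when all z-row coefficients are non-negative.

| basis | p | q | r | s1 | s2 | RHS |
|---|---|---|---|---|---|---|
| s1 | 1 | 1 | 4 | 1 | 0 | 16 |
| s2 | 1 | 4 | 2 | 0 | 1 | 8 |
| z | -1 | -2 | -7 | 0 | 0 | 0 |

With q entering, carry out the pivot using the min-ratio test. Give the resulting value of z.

4

Ratio test on column q — row 1: 16/1 = 16; row 2: 8/4 = 2. Minimum is 2 at row 2 (s2 leaves); pivot element 4.
Pivot on row 2; the z-row RHS becomes 0 − (-2)·2 = 4.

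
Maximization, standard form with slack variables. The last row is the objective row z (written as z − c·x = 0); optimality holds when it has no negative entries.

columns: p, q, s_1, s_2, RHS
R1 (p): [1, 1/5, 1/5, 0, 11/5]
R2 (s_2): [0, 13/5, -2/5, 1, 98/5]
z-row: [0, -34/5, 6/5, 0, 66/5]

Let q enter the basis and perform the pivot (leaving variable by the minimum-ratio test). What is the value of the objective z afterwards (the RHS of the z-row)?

Ratio test on column q — row 1: (11/5)/(1/5) = 11; row 2: (98/5)/(13/5) = 98/13. Minimum is 98/13 at row 2 (s_2 leaves); pivot element 13/5.
Pivot on row 2; the z-row RHS becomes 66/5 − (-34/5)·(98/13) = 838/13.

838/13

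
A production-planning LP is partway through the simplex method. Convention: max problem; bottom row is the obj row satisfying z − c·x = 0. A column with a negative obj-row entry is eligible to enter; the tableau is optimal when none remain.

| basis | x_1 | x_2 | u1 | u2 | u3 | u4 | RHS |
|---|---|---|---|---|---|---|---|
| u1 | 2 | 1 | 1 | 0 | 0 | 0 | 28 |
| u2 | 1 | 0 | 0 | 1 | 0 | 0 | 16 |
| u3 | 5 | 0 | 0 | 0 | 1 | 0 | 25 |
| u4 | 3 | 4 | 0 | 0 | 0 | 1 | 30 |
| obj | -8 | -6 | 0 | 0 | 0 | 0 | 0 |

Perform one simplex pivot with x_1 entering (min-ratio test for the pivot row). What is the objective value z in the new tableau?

Ratio test on column x_1 — row 1: 28/2 = 14; row 2: 16/1 = 16; row 3: 25/5 = 5; row 4: 30/3 = 10. Minimum is 5 at row 3 (u3 leaves); pivot element 5.
Pivot on row 3; the obj-row RHS becomes 0 − (-8)·5 = 40.

40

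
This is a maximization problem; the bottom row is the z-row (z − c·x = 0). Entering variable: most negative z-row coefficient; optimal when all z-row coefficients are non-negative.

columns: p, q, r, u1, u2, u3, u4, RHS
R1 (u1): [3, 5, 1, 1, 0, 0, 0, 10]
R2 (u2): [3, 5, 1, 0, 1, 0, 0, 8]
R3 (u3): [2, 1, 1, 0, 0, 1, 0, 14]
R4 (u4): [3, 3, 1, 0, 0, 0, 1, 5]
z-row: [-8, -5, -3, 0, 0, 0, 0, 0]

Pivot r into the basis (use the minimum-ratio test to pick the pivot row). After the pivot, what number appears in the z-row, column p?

1

Ratio test on column r — row 1: 10/1 = 10; row 2: 8/1 = 8; row 3: 14/1 = 14; row 4: 5/1 = 5. Minimum is 5 at row 4 (u4 leaves); pivot element 1.
Divide row 4 by 1; eliminate column r from the other rows.
z-row update in column p: -8 − (-3)·3 = 1.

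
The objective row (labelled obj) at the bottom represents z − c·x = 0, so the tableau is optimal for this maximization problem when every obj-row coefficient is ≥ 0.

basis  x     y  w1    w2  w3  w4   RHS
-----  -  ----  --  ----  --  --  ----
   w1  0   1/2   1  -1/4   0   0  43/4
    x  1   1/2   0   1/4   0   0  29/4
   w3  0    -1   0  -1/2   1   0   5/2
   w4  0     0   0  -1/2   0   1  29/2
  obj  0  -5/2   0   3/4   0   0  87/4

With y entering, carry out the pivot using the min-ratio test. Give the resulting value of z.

58

Ratio test on column y — row 1: (43/4)/(1/2) = 43/2; row 2: (29/4)/(1/2) = 29/2; row 3: entry -1 ≤ 0; row 4: entry 0 ≤ 0. Minimum is 29/2 at row 2 (x leaves); pivot element 1/2.
Pivot on row 2; the obj-row RHS becomes 87/4 − (-5/2)·(29/2) = 58.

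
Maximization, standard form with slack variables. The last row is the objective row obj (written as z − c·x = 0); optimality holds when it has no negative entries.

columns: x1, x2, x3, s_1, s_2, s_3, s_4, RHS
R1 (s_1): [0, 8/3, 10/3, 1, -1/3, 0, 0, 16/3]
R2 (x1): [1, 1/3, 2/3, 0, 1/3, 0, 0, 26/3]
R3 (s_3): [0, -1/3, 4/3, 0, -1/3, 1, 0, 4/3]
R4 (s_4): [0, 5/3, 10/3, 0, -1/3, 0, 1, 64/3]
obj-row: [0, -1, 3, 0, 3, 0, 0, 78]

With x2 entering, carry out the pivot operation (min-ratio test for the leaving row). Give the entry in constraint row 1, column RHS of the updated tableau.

Ratio test on column x2 — row 1: (16/3)/(8/3) = 2; row 2: (26/3)/(1/3) = 26; row 3: entry -1/3 ≤ 0; row 4: (64/3)/(5/3) = 64/5. Minimum is 2 at row 1 (s_1 leaves); pivot element 8/3.
Divide row 1 by 8/3; eliminate column x2 from the other rows.
In the new row 1, the RHS entry is the old entry divided by the pivot: (16/3)/(8/3) = 2.

2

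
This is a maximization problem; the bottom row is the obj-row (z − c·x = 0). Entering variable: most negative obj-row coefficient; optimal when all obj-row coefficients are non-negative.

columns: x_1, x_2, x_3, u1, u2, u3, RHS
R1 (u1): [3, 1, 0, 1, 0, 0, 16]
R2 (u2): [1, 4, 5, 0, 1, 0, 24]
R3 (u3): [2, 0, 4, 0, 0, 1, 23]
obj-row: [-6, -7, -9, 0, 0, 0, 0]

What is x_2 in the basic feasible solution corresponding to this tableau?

0

x_2 is not in the basis, so in the current basic feasible solution x_2 = 0.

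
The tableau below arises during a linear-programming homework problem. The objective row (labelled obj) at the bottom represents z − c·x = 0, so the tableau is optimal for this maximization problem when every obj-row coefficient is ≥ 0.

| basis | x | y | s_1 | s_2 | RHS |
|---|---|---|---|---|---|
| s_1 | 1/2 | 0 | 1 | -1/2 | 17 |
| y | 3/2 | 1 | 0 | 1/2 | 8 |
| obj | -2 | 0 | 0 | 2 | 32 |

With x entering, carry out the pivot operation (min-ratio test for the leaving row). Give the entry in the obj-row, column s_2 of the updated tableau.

Ratio test on column x — row 1: 17/(1/2) = 34; row 2: 8/(3/2) = 16/3. Minimum is 16/3 at row 2 (y leaves); pivot element 3/2.
Divide row 2 by 3/2; eliminate column x from the other rows.
obj-row update in column s_2: 2 − (-2)·(1/3) = 8/3.

8/3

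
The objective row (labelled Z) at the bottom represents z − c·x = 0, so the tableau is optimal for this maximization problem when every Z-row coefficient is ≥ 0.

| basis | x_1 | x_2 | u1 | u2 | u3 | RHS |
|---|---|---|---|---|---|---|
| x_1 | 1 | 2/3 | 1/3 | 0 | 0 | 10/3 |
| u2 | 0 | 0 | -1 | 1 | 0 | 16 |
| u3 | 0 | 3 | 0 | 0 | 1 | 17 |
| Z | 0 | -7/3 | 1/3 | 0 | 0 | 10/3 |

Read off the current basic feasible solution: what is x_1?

x_1 is basic (row 1); its value is the RHS of that row, 10/3.

10/3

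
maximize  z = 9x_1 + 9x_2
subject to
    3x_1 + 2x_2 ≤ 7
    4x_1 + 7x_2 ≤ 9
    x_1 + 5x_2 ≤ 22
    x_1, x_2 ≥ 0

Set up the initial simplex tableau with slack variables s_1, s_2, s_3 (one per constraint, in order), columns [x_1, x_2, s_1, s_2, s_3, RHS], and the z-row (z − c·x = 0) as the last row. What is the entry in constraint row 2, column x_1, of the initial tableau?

Constraint 2 has coefficient 4 on x_1.

4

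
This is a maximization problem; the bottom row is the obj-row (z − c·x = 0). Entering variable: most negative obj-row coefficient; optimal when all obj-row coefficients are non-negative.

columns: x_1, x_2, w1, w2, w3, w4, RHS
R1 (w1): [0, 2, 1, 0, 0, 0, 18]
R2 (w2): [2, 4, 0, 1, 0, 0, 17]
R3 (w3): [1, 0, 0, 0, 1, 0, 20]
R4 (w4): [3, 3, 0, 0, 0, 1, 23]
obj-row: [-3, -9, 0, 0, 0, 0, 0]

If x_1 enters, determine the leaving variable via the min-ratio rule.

w4

Column x_1 entries and ratios — w1: 0 ≤ 0, skip; w2: 17/2 = 17/2; w3: 20/1 = 20; w4: 23/3 = 23/3.
Smallest ratio is 23/3 in the row of w4, so w4 leaves.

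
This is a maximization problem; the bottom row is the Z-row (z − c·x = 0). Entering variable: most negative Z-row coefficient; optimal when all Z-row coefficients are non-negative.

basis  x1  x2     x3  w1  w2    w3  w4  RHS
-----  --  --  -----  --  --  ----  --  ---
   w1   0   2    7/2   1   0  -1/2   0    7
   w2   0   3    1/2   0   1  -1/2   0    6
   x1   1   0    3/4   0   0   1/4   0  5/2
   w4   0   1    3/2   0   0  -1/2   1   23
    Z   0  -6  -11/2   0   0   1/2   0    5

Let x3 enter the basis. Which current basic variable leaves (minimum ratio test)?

w1

Column x3 entries and ratios — w1: 7/(7/2) = 2; w2: 6/(1/2) = 12; x1: (5/2)/(3/4) = 10/3; w4: 23/(3/2) = 46/3.
Smallest ratio is 2 in the row of w1, so w1 leaves.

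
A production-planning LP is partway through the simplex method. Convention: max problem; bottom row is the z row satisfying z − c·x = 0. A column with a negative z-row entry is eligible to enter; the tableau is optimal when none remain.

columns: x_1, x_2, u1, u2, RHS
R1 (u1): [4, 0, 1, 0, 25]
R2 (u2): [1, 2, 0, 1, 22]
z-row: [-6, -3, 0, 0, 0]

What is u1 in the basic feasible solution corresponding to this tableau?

25

u1 is basic (row 1); its value is the RHS of that row, 25.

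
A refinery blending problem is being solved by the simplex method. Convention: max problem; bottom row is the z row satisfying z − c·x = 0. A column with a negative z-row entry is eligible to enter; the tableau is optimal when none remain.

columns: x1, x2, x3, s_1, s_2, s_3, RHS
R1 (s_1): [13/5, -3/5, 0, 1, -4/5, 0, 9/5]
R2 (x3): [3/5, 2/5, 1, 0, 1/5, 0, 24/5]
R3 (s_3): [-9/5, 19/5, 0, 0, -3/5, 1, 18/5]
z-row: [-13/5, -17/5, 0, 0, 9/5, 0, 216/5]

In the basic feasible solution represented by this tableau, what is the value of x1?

x1 is not in the basis, so in the current basic feasible solution x1 = 0.

0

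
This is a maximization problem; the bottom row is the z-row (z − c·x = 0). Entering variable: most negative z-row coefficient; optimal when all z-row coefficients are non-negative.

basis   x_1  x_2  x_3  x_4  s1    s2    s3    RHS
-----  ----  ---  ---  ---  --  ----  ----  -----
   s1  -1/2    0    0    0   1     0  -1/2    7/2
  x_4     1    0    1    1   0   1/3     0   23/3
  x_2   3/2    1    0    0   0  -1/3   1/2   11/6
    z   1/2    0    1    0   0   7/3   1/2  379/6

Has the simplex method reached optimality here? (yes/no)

Every z-row coefficient is ≥ 0, so the tableau is optimal.

yes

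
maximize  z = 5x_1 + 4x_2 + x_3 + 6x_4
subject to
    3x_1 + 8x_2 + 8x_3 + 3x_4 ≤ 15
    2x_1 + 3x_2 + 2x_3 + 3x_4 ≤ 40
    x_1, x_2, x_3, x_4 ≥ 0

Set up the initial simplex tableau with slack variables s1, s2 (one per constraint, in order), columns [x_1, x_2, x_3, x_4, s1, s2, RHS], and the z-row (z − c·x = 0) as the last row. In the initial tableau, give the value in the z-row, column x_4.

-6

The z-row carries the negated objective coefficients: the x_4 entry is -6.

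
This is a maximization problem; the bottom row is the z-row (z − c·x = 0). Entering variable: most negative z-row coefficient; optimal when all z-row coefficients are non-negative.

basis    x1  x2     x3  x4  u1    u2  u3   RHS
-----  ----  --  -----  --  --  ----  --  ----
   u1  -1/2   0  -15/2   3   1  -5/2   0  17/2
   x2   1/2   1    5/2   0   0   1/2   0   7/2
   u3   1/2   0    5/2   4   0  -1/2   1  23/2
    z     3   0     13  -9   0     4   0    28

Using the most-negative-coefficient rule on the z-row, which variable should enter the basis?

Negative z-row entries: x4: -9.
The most negative is -9 in column x4, so x4 enters.

x4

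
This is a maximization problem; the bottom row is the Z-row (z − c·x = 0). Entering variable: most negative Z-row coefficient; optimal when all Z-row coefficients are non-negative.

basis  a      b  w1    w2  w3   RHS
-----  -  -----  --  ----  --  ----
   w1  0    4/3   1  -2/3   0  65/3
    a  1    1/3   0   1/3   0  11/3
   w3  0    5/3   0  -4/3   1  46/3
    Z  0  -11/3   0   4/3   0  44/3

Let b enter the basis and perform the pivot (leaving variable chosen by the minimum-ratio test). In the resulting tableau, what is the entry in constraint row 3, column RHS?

Ratio test on column b — row 1: (65/3)/(4/3) = 65/4; row 2: (11/3)/(1/3) = 11; row 3: (46/3)/(5/3) = 46/5. Minimum is 46/5 at row 3 (w3 leaves); pivot element 5/3.
Divide row 3 by 5/3; eliminate column b from the other rows.
In the new row 3, the RHS entry is the old entry divided by the pivot: (46/3)/(5/3) = 46/5.

46/5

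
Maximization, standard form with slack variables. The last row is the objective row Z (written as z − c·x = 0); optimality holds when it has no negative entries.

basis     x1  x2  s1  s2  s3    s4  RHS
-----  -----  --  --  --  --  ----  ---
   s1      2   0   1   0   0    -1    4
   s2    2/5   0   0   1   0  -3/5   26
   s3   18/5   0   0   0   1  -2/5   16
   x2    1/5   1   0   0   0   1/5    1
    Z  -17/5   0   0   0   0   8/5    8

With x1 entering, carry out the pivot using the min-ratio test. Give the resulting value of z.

Ratio test on column x1 — row 1: 4/2 = 2; row 2: 26/(2/5) = 65; row 3: 16/(18/5) = 40/9; row 4: 1/(1/5) = 5. Minimum is 2 at row 1 (s1 leaves); pivot element 2.
Pivot on row 1; the Z-row RHS becomes 8 − (-17/5)·2 = 74/5.

74/5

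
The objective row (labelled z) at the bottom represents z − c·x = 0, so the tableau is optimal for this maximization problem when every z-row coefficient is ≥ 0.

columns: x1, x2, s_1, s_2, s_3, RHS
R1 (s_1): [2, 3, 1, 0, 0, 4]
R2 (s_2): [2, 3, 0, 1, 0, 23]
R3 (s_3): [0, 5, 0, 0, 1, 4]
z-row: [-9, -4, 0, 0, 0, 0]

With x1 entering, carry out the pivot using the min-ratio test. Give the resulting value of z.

Ratio test on column x1 — row 1: 4/2 = 2; row 2: 23/2 = 23/2; row 3: entry 0 ≤ 0. Minimum is 2 at row 1 (s_1 leaves); pivot element 2.
Pivot on row 1; the z-row RHS becomes 0 − (-9)·2 = 18.

18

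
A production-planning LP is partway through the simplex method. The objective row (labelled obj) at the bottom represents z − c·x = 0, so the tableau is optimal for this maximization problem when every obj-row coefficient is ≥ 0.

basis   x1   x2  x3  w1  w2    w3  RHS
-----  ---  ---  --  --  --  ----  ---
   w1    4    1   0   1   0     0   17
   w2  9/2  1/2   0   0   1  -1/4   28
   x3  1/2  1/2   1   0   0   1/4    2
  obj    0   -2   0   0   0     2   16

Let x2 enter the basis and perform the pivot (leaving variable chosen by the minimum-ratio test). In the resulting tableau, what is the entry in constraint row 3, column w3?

Ratio test on column x2 — row 1: 17/1 = 17; row 2: 28/(1/2) = 56; row 3: 2/(1/2) = 4. Minimum is 4 at row 3 (x3 leaves); pivot element 1/2.
Divide row 3 by 1/2; eliminate column x2 from the other rows.
In the new row 3, the w3 entry is the old entry divided by the pivot: (1/4)/(1/2) = 1/2.

1/2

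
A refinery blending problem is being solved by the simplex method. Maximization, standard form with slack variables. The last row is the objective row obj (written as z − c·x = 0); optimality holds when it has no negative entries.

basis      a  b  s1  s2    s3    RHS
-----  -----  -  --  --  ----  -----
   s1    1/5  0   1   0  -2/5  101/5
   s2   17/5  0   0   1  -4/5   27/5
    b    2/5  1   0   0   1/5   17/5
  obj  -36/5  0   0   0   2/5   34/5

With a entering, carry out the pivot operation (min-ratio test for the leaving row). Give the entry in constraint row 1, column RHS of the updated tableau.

Ratio test on column a — row 1: (101/5)/(1/5) = 101; row 2: (27/5)/(17/5) = 27/17; row 3: (17/5)/(2/5) = 17/2. Minimum is 27/17 at row 2 (s2 leaves); pivot element 17/5.
Divide row 2 by 17/5; eliminate column a from the other rows.
Row 1 update in column RHS: 101/5 − (1/5)·(27/17) = 338/17.

338/17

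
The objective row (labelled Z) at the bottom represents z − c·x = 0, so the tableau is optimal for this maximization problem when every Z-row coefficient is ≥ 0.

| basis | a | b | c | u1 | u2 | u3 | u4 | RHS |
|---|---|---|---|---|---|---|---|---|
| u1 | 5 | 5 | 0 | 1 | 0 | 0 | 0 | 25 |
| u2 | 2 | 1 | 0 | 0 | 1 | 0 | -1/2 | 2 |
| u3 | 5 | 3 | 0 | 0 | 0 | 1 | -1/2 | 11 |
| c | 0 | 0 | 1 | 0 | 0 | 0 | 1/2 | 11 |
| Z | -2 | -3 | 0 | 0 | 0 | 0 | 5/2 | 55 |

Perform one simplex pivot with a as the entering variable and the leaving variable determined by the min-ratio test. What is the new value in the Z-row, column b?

-2

Ratio test on column a — row 1: 25/5 = 5; row 2: 2/2 = 1; row 3: 11/5 = 11/5; row 4: entry 0 ≤ 0. Minimum is 1 at row 2 (u2 leaves); pivot element 2.
Divide row 2 by 2; eliminate column a from the other rows.
Z-row update in column b: -3 − (-2)·(1/2) = -2.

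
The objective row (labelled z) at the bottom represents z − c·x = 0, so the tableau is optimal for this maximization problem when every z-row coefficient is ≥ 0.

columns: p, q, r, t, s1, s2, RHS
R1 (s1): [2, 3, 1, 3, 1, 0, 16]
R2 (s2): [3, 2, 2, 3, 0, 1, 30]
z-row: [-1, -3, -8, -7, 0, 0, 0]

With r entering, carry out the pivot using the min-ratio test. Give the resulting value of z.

Ratio test on column r — row 1: 16/1 = 16; row 2: 30/2 = 15. Minimum is 15 at row 2 (s2 leaves); pivot element 2.
Pivot on row 2; the z-row RHS becomes 0 − (-8)·15 = 120.

120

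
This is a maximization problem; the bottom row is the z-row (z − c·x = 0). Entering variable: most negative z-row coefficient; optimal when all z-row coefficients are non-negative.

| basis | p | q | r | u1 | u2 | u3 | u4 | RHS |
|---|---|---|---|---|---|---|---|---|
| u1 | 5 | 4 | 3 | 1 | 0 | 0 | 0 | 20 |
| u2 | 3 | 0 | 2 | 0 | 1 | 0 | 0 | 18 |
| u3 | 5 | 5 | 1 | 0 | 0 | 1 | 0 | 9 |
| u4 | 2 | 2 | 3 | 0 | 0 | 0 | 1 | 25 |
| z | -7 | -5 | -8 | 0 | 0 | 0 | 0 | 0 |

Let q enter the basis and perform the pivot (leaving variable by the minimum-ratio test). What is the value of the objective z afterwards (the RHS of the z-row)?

9

Ratio test on column q — row 1: 20/4 = 5; row 2: entry 0 ≤ 0; row 3: 9/5 = 9/5; row 4: 25/2 = 25/2. Minimum is 9/5 at row 3 (u3 leaves); pivot element 5.
Pivot on row 3; the z-row RHS becomes 0 − (-5)·(9/5) = 9.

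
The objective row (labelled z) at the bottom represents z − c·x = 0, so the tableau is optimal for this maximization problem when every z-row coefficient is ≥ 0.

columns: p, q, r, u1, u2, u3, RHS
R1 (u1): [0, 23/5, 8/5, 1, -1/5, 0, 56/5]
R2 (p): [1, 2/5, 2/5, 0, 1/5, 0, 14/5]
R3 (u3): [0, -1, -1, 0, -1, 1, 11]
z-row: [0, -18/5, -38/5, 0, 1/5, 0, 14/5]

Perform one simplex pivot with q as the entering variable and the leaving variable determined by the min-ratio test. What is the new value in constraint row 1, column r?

8/23

Ratio test on column q — row 1: (56/5)/(23/5) = 56/23; row 2: (14/5)/(2/5) = 7; row 3: entry -1 ≤ 0. Minimum is 56/23 at row 1 (u1 leaves); pivot element 23/5.
Divide row 1 by 23/5; eliminate column q from the other rows.
In the new row 1, the r entry is the old entry divided by the pivot: (8/5)/(23/5) = 8/23.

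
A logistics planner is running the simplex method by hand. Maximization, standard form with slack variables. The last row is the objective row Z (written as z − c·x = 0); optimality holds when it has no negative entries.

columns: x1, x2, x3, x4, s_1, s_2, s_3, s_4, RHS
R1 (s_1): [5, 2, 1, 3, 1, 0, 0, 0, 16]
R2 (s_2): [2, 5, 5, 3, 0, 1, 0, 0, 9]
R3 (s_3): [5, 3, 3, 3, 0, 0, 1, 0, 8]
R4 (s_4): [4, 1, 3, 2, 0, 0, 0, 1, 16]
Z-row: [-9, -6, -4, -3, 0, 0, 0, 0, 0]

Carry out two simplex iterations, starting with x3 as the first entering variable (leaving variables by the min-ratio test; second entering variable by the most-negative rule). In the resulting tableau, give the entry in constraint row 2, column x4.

9/19

Ratio test on column x3 — row 1: 16/1 = 16; row 2: 9/5 = 9/5; row 3: 8/3 = 8/3; row 4: 16/3 = 16/3. Minimum is 9/5 at row 2 (s_2 leaves); pivot element 5.
Divide row 2 by 5; eliminate column x3 from the other rows.
Second iteration: most negative Z-row entry is -37/5 in column x1, so x1 enters.
Ratio test on column x1 — row 1: (71/5)/(23/5) = 71/23; row 2: (9/5)/(2/5) = 9/2; row 3: (13/5)/(19/5) = 13/19; row 4: (53/5)/(14/5) = 53/14. Minimum is 13/19 at row 3 (s_3 leaves); pivot element 19/5.
Divide row 3 by 19/5; eliminate column x1 from the other rows.
After both pivots, the entry at constraint row 2, column x4 is 9/19.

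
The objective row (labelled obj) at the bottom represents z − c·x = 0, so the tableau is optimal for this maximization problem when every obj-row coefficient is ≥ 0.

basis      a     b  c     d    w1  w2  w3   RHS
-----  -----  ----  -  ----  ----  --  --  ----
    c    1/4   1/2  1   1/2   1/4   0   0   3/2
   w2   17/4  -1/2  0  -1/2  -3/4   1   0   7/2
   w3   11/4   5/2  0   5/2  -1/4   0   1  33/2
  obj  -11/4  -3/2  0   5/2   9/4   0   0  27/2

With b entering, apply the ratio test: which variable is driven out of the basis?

c

Column b entries and ratios — c: (3/2)/(1/2) = 3; w2: -1/2 ≤ 0, skip; w3: (33/2)/(5/2) = 33/5.
Smallest ratio is 3 in the row of c, so c leaves.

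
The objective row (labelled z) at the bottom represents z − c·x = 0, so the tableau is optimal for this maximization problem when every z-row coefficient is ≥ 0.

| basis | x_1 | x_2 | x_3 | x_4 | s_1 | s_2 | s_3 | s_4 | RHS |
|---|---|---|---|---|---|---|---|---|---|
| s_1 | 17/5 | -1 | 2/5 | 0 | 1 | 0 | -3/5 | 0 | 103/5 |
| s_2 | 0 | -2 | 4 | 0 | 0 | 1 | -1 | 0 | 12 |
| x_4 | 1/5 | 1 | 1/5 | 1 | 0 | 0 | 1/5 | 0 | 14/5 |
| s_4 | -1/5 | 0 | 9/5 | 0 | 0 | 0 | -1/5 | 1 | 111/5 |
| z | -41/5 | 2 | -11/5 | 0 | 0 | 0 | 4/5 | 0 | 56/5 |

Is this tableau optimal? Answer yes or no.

no

The z-row has a negative entry -41/5 in column x_1, so it is not optimal.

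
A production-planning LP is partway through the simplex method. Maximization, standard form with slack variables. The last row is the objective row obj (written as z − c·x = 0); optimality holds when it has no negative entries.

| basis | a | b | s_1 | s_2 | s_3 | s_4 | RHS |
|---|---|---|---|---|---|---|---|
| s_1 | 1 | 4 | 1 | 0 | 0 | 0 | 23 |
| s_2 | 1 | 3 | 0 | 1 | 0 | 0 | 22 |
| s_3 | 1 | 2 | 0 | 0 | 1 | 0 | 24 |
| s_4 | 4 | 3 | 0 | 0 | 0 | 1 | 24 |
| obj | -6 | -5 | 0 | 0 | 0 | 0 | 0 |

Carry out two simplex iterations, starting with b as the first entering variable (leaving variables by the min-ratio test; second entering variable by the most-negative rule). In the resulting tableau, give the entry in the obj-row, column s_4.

19/13

Ratio test on column b — row 1: 23/4 = 23/4; row 2: 22/3 = 22/3; row 3: 24/2 = 12; row 4: 24/3 = 8. Minimum is 23/4 at row 1 (s_1 leaves); pivot element 4.
Divide row 1 by 4; eliminate column b from the other rows.
Second iteration: most negative obj-row entry is -19/4 in column a, so a enters.
Ratio test on column a — row 1: (23/4)/(1/4) = 23; row 2: (19/4)/(1/4) = 19; row 3: (25/2)/(1/2) = 25; row 4: (27/4)/(13/4) = 27/13. Minimum is 27/13 at row 4 (s_4 leaves); pivot element 13/4.
Divide row 4 by 13/4; eliminate column a from the other rows.
After both pivots, the entry at the obj-row, column s_4 is 19/13.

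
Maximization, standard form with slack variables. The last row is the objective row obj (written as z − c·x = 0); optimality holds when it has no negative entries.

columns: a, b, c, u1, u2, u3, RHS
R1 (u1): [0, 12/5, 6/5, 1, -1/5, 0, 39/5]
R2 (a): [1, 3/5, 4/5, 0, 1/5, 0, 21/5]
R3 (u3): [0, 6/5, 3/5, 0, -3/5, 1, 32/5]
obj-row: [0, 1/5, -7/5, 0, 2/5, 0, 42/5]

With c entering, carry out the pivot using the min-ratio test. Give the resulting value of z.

63/4

Ratio test on column c — row 1: (39/5)/(6/5) = 13/2; row 2: (21/5)/(4/5) = 21/4; row 3: (32/5)/(3/5) = 32/3. Minimum is 21/4 at row 2 (a leaves); pivot element 4/5.
Pivot on row 2; the obj-row RHS becomes 42/5 − (-7/5)·(21/4) = 63/4.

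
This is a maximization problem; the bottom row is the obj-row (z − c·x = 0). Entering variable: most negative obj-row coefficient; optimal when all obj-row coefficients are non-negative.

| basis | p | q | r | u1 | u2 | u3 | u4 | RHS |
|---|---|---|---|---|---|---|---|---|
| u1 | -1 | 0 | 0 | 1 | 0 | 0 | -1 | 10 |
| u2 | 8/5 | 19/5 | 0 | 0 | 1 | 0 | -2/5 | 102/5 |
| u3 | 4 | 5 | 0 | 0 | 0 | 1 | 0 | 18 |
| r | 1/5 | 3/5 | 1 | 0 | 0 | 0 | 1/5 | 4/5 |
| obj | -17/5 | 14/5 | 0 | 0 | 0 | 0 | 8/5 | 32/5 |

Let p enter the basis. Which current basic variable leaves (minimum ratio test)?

Column p entries and ratios — u1: -1 ≤ 0, skip; u2: (102/5)/(8/5) = 51/4; u3: 18/4 = 9/2; r: (4/5)/(1/5) = 4.
Smallest ratio is 4 in the row of r, so r leaves.

r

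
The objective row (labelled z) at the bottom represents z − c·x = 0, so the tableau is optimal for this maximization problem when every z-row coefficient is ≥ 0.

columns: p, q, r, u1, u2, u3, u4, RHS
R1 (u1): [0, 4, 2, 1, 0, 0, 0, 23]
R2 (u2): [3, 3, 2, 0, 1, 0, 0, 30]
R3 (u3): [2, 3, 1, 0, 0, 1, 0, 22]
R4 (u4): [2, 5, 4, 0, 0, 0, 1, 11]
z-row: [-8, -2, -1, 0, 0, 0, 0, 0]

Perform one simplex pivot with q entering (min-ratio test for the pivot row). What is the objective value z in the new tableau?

Ratio test on column q — row 1: 23/4 = 23/4; row 2: 30/3 = 10; row 3: 22/3 = 22/3; row 4: 11/5 = 11/5. Minimum is 11/5 at row 4 (u4 leaves); pivot element 5.
Pivot on row 4; the z-row RHS becomes 0 − (-2)·(11/5) = 22/5.

22/5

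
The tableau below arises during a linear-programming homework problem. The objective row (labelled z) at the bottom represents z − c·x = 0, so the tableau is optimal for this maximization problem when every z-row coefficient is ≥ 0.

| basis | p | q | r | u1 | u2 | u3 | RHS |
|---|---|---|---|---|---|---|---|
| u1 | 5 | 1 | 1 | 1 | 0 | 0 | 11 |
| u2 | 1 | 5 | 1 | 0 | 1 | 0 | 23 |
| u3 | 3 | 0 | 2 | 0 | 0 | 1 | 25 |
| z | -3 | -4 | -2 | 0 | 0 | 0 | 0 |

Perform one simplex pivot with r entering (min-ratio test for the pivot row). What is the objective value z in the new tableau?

22

Ratio test on column r — row 1: 11/1 = 11; row 2: 23/1 = 23; row 3: 25/2 = 25/2. Minimum is 11 at row 1 (u1 leaves); pivot element 1.
Pivot on row 1; the z-row RHS becomes 0 − (-2)·11 = 22.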